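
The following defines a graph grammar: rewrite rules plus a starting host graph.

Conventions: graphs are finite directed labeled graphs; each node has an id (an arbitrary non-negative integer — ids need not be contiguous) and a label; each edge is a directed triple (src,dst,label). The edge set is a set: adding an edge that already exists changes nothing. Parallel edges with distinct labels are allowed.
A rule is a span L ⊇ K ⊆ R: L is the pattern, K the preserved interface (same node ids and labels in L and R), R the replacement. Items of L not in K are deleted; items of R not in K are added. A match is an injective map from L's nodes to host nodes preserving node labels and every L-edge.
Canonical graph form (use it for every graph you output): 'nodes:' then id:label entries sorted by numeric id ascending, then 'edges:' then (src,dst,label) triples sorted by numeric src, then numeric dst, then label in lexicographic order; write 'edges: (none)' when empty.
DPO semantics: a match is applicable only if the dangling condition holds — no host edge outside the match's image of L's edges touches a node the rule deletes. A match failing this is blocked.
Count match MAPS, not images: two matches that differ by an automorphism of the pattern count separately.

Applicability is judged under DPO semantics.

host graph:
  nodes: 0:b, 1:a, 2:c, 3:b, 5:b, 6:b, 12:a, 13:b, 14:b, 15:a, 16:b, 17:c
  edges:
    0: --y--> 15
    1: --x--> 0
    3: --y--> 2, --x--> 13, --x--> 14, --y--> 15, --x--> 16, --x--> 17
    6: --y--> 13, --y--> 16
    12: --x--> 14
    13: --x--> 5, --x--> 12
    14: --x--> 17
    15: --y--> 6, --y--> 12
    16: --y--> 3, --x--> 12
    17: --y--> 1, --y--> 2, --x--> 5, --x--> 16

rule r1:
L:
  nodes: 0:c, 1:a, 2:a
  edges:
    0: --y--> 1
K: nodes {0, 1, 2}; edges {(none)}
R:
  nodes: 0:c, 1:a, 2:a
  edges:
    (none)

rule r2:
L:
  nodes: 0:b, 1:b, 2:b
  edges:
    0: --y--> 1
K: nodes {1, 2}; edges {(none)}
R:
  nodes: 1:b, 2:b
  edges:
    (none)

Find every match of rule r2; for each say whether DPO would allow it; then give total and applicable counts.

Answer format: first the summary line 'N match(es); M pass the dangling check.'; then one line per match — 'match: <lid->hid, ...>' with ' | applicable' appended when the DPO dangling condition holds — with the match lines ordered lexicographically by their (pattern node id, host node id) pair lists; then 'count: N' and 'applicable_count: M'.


15 match(es); 0 pass the dangling check.
match: 0->6, 1->13, 2->0
match: 0->6, 1->13, 2->3
match: 0->6, 1->13, 2->5
match: 0->6, 1->13, 2->14
match: 0->6, 1->13, 2->16
match: 0->6, 1->16, 2->0
match: 0->6, 1->16, 2->3
match: 0->6, 1->16, 2->5
match: 0->6, 1->16, 2->13
match: 0->6, 1->16, 2->14
match: 0->16, 1->3, 2->0
match: 0->16, 1->3, 2->5
match: 0->16, 1->3, 2->6
match: 0->16, 1->3, 2->13
match: 0->16, 1->3, 2->14
count: 15
applicable_count: 0


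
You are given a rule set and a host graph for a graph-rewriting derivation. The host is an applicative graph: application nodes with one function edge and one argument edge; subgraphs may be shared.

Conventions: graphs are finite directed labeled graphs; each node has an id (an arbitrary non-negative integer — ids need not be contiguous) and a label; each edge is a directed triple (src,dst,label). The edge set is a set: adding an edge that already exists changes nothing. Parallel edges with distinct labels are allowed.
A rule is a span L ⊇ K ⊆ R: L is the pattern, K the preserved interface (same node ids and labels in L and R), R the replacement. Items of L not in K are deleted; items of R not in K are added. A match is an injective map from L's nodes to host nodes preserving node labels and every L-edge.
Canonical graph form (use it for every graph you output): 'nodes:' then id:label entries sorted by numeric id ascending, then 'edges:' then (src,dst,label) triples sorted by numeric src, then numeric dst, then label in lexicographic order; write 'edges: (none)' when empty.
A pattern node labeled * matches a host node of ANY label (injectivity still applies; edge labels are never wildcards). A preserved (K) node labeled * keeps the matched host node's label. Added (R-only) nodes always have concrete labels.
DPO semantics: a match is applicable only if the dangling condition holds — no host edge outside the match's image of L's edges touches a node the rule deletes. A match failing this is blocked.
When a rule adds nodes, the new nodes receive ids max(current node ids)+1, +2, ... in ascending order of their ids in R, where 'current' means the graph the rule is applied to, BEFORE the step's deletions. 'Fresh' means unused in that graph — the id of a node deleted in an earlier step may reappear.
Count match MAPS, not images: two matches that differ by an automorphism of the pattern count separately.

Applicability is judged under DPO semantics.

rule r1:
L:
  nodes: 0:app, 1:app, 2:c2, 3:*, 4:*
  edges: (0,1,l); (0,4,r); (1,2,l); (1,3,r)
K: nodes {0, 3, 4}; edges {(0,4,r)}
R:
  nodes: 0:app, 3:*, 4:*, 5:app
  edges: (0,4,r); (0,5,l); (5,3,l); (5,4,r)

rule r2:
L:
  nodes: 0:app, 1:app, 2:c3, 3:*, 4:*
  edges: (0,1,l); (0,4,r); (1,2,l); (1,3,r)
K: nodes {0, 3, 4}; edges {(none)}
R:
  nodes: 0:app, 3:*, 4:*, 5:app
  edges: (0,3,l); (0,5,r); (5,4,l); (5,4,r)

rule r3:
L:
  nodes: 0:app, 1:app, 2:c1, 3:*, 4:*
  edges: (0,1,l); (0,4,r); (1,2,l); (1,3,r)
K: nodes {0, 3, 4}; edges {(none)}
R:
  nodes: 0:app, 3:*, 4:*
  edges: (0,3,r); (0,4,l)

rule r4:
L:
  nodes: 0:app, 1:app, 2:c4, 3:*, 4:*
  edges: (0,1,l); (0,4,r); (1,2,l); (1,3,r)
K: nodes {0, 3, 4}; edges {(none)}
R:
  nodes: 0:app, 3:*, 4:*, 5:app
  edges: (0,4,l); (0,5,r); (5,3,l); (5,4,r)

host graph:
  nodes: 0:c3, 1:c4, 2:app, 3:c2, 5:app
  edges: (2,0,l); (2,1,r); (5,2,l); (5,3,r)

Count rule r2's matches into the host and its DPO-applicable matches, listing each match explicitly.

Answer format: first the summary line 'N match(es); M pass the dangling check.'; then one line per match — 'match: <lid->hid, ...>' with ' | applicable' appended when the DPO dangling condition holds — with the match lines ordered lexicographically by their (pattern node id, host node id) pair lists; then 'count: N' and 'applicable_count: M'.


1 match(es); 1 pass the dangling check.
match: 0->5, 1->2, 2->0, 3->1, 4->3 | applicable
count: 1
applicable_count: 1


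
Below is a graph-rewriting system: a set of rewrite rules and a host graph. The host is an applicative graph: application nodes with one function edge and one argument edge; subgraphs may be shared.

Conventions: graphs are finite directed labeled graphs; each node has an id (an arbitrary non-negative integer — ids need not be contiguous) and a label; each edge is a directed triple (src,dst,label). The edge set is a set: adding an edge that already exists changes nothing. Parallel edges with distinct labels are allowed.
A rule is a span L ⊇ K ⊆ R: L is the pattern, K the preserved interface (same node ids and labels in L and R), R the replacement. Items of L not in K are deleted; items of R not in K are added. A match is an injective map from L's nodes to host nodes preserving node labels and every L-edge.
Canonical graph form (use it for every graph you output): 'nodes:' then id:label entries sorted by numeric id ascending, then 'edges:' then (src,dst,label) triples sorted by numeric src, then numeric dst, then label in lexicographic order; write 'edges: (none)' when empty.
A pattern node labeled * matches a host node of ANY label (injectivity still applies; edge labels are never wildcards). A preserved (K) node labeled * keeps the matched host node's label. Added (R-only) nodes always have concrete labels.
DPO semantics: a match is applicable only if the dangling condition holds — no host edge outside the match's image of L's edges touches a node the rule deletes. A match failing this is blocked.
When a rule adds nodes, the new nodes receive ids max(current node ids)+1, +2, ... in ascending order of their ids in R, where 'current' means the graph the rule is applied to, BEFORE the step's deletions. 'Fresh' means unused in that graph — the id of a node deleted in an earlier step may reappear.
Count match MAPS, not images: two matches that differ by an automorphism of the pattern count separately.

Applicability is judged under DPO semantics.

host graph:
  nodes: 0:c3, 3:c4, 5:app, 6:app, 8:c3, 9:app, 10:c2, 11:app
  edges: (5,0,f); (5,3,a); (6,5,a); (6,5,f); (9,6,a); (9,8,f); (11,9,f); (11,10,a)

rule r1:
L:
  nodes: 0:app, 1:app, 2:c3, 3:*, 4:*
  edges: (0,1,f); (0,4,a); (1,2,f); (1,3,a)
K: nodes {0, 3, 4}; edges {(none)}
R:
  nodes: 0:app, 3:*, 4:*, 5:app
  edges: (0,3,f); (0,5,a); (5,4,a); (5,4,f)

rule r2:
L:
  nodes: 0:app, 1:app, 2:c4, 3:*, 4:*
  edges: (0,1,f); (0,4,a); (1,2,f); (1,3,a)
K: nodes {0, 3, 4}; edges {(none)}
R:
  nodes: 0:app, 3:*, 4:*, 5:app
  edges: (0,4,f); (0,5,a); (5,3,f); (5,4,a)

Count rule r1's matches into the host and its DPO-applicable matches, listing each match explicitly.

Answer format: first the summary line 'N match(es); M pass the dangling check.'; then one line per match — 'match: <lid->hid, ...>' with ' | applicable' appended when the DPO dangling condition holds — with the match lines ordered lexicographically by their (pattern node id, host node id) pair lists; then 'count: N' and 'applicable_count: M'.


1 match(es); 1 pass the dangling check.
match: 0->11, 1->9, 2->8, 3->6, 4->10 | applicable
count: 1
applicable_count: 1


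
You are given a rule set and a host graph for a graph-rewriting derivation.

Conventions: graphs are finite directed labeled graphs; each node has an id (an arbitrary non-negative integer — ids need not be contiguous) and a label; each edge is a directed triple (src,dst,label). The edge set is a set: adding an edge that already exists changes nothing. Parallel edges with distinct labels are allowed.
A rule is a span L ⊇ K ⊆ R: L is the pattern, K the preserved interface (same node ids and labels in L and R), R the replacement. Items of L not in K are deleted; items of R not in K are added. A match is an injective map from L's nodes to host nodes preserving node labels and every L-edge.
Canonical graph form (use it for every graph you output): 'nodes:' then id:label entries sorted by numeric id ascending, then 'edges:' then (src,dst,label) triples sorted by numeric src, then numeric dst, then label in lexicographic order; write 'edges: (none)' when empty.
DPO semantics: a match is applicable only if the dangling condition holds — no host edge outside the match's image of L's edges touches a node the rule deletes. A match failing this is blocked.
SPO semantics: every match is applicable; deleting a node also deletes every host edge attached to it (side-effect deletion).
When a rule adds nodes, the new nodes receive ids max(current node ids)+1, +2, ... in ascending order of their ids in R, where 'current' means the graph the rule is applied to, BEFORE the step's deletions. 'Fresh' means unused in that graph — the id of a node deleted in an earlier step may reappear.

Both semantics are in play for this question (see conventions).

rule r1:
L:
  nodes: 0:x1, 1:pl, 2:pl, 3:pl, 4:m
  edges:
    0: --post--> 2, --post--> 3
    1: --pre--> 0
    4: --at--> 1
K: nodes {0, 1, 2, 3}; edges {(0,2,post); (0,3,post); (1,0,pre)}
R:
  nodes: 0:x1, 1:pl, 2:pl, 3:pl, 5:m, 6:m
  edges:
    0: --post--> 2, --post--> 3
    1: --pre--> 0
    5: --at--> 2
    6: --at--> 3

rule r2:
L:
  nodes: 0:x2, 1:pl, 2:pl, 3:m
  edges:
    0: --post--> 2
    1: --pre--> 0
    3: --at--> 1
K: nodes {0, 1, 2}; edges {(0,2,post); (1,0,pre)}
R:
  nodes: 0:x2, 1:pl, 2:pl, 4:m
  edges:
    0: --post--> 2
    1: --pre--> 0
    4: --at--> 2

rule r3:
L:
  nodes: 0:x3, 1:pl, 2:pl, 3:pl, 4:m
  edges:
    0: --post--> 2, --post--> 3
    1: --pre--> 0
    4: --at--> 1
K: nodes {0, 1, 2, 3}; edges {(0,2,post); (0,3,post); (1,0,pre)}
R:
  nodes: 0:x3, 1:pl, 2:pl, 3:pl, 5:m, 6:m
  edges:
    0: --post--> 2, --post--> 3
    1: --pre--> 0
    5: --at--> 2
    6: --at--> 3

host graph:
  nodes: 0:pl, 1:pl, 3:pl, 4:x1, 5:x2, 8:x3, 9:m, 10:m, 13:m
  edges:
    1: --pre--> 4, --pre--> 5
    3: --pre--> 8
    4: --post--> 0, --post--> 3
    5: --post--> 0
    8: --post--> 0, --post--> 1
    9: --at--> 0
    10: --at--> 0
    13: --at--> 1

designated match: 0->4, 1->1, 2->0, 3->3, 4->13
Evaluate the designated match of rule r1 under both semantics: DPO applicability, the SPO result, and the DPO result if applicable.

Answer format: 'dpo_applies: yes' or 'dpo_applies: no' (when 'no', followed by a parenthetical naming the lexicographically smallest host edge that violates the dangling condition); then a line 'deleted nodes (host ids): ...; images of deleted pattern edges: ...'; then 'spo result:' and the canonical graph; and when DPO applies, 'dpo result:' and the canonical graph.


dpo_applies: yes
deleted nodes (host ids): 13; images of deleted pattern edges: (13,1,at)
spo result:
nodes: 0:pl, 1:pl, 3:pl, 4:x1, 5:x2, 8:x3, 9:m, 10:m, 14:m, 15:m
edges: (1,4,pre); (1,5,pre); (3,8,pre); (4,0,post); (4,3,post); (5,0,post); (8,0,post); (8,1,post); (9,0,at); (10,0,at); (14,0,at); (15,3,at)
dpo result:
nodes: 0:pl, 1:pl, 3:pl, 4:x1, 5:x2, 8:x3, 9:m, 10:m, 14:m, 15:m
edges: (1,4,pre); (1,5,pre); (3,8,pre); (4,0,post); (4,3,post); (5,0,post); (8,0,post); (8,1,post); (9,0,at); (10,0,at); (14,0,at); (15,3,at)


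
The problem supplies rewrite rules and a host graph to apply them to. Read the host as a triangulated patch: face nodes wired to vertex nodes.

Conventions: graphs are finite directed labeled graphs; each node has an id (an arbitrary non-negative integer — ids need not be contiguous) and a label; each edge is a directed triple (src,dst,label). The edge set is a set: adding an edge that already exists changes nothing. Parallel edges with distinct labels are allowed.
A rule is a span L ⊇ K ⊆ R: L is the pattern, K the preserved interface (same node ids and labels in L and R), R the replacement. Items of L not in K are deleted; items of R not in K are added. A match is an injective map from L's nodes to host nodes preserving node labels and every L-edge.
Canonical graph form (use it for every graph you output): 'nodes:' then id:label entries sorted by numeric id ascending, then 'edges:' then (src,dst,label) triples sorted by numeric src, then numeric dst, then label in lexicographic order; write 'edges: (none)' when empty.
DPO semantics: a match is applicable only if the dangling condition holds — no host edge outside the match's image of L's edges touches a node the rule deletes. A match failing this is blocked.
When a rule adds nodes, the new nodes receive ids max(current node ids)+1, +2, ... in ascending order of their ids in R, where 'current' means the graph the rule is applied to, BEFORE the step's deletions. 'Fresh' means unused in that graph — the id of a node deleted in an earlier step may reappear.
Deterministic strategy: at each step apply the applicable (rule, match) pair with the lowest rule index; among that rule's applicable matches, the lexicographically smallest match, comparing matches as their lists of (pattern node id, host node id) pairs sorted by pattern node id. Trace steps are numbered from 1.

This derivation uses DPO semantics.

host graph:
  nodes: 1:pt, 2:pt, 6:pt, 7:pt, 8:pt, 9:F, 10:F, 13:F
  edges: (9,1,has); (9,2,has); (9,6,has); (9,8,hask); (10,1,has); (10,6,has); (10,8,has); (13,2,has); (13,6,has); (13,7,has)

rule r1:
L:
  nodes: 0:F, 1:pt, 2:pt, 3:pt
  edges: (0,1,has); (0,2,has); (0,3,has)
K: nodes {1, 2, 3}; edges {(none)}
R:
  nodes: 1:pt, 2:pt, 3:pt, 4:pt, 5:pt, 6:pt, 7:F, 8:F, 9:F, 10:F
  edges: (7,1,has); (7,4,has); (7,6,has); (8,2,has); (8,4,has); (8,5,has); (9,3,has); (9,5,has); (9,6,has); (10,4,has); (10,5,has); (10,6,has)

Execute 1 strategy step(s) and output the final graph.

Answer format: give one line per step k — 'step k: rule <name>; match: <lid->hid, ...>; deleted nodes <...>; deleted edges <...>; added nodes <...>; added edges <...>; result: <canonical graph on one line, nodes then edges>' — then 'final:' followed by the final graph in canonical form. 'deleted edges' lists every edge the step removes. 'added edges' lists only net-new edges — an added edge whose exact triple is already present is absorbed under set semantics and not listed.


step 1: rule r1; match: 0->10, 1->1, 2->6, 3->8; deleted nodes 10; deleted edges (10,1,has); (10,6,has); (10,8,has); added nodes 14, 15, 16, 17, 18, 19, 20; added edges (17,1,has); (17,14,has); (17,16,has); (18,6,has); (18,14,has); (18,15,has); (19,8,has); (19,15,has); (19,16,has); (20,14,has); (20,15,has); (20,16,has); result: nodes: 1:pt, 2:pt, 6:pt, 7:pt, 8:pt, 9:F, 13:F, 14:pt, 15:pt, 16:pt, 17:F, 18:F, 19:F, 20:F edges: (9,1,has); (9,2,has); (9,6,has); (9,8,hask); (13,2,has); (13,6,has); (13,7,has); (17,1,has); (17,14,has); (17,16,has); (18,6,has); (18,14,has); (18,15,has); (19,8,has); (19,15,has); (19,16,has); (20,14,has); (20,15,has); (20,16,has)
final:
nodes: 1:pt, 2:pt, 6:pt, 7:pt, 8:pt, 9:F, 13:F, 14:pt, 15:pt, 16:pt, 17:F, 18:F, 19:F, 20:F
edges: (9,1,has); (9,2,has); (9,6,has); (9,8,hask); (13,2,has); (13,6,has); (13,7,has); (17,1,has); (17,14,has); (17,16,has); (18,6,has); (18,14,has); (18,15,has); (19,8,has); (19,15,has); (19,16,has); (20,14,has); (20,15,has); (20,16,has)


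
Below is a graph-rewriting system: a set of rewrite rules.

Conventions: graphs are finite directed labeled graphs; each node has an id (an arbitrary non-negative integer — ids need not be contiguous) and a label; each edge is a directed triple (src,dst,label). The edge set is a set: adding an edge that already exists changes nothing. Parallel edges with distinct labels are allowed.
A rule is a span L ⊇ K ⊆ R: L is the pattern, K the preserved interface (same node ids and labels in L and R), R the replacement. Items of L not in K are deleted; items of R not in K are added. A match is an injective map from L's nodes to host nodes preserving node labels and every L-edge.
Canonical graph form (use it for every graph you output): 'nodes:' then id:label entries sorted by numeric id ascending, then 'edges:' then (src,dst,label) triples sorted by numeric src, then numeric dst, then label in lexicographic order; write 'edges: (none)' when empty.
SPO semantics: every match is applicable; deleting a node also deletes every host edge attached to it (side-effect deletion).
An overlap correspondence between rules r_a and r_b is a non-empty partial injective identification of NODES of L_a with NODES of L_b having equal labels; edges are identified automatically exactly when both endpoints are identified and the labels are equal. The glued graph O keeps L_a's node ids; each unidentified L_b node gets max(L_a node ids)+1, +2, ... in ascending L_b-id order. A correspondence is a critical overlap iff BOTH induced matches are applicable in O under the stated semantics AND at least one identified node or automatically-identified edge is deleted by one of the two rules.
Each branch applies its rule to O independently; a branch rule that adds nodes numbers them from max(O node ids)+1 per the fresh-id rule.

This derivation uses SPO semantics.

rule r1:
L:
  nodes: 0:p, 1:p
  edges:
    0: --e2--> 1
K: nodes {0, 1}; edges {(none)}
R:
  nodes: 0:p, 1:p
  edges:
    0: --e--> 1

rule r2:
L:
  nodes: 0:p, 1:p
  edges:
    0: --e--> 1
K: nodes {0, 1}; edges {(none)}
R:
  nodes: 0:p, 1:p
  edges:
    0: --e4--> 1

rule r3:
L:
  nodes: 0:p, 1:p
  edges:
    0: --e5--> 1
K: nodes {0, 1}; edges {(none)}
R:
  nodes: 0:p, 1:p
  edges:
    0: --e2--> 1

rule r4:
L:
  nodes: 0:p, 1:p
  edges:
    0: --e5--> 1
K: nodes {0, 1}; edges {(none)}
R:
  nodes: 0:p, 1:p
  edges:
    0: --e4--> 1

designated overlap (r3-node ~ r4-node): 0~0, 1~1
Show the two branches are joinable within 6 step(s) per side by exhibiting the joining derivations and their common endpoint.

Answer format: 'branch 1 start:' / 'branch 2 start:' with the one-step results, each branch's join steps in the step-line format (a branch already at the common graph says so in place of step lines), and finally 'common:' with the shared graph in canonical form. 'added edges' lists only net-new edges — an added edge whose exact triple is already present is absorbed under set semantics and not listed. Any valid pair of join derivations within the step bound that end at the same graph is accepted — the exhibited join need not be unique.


branch 1 start:
nodes: 0:p, 1:p
edges: (0,1,e2)
branch 2 start:
nodes: 0:p, 1:p
edges: (0,1,e4)
branch 1 step 1: rule r1; match: 0->0, 1->1; deleted nodes (none); deleted edges (0,1,e2); added nodes (none); added edges (0,1,e); result: nodes: 0:p, 1:p edges: (0,1,e)
branch 1 step 2: rule r2; match: 0->0, 1->1; deleted nodes (none); deleted edges (0,1,e); added nodes (none); added edges (0,1,e4); result: nodes: 0:p, 1:p edges: (0,1,e4)
branch 2: already at the common graph (0 steps)
common:
nodes: 0:p, 1:p
edges: (0,1,e4)


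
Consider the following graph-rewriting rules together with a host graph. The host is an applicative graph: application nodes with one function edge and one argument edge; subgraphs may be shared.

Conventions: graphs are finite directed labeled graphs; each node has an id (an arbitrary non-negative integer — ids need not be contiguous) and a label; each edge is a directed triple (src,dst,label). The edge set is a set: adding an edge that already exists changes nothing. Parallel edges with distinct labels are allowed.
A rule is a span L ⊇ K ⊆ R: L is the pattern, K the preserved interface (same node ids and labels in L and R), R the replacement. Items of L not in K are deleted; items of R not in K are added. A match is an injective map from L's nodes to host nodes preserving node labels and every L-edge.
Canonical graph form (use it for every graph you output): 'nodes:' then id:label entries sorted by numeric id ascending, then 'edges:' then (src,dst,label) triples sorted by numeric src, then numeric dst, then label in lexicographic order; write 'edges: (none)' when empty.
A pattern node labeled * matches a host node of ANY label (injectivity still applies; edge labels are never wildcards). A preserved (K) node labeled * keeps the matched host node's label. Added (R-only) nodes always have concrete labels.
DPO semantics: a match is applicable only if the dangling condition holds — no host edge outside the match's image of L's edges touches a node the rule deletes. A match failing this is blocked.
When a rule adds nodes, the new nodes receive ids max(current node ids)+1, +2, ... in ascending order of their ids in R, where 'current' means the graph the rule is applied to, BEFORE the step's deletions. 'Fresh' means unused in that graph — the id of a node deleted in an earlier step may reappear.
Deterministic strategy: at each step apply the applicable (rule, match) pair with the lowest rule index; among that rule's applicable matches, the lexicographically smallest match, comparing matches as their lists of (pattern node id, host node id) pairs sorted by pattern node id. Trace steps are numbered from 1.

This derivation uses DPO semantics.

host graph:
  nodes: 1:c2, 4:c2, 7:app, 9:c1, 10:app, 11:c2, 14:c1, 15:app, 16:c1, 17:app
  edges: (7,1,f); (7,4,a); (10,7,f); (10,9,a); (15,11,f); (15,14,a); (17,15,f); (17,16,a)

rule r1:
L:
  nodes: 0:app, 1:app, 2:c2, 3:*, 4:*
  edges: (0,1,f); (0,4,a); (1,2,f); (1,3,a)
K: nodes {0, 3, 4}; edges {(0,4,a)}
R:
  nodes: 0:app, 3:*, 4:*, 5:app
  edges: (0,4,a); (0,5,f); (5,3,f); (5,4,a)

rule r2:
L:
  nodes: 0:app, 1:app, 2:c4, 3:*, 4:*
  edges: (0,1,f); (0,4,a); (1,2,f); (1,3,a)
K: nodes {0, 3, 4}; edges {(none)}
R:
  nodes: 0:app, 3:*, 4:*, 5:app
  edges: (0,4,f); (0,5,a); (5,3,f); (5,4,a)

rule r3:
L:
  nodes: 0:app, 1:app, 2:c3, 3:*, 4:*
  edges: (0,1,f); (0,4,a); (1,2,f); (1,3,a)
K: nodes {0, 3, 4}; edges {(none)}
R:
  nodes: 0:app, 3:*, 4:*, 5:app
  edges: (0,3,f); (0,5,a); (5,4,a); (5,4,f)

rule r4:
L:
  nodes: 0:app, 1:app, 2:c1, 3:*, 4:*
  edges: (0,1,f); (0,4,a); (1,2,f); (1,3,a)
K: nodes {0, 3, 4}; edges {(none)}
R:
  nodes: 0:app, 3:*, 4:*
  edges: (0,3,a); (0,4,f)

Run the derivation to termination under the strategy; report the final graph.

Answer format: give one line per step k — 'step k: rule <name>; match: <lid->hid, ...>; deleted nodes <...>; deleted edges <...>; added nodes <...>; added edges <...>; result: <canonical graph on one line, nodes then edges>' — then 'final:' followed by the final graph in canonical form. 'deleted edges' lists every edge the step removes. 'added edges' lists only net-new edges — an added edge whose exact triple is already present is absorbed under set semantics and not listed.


step 1: rule r1; match: 0->10, 1->7, 2->1, 3->4, 4->9; deleted nodes 1, 7; deleted edges (7,1,f); (7,4,a); (10,7,f); added nodes 18; added edges (10,18,f); (18,4,f); (18,9,a); result: nodes: 4:c2, 9:c1, 10:app, 11:c2, 14:c1, 15:app, 16:c1, 17:app, 18:app edges: (10,9,a); (10,18,f); (15,11,f); (15,14,a); (17,15,f); (17,16,a); (18,4,f); (18,9,a)
step 2: rule r1; match: 0->17, 1->15, 2->11, 3->14, 4->16; deleted nodes 11, 15; deleted edges (15,11,f); (15,14,a); (17,15,f); added nodes 19; added edges (17,19,f); (19,14,f); (19,16,a); result: nodes: 4:c2, 9:c1, 10:app, 14:c1, 16:c1, 17:app, 18:app, 19:app edges: (10,9,a); (10,18,f); (17,16,a); (17,19,f); (18,4,f); (18,9,a); (19,14,f); (19,16,a)
final:
nodes: 4:c2, 9:c1, 10:app, 14:c1, 16:c1, 17:app, 18:app, 19:app
edges: (10,9,a); (10,18,f); (17,16,a); (17,19,f); (18,4,f); (18,9,a); (19,14,f); (19,16,a)


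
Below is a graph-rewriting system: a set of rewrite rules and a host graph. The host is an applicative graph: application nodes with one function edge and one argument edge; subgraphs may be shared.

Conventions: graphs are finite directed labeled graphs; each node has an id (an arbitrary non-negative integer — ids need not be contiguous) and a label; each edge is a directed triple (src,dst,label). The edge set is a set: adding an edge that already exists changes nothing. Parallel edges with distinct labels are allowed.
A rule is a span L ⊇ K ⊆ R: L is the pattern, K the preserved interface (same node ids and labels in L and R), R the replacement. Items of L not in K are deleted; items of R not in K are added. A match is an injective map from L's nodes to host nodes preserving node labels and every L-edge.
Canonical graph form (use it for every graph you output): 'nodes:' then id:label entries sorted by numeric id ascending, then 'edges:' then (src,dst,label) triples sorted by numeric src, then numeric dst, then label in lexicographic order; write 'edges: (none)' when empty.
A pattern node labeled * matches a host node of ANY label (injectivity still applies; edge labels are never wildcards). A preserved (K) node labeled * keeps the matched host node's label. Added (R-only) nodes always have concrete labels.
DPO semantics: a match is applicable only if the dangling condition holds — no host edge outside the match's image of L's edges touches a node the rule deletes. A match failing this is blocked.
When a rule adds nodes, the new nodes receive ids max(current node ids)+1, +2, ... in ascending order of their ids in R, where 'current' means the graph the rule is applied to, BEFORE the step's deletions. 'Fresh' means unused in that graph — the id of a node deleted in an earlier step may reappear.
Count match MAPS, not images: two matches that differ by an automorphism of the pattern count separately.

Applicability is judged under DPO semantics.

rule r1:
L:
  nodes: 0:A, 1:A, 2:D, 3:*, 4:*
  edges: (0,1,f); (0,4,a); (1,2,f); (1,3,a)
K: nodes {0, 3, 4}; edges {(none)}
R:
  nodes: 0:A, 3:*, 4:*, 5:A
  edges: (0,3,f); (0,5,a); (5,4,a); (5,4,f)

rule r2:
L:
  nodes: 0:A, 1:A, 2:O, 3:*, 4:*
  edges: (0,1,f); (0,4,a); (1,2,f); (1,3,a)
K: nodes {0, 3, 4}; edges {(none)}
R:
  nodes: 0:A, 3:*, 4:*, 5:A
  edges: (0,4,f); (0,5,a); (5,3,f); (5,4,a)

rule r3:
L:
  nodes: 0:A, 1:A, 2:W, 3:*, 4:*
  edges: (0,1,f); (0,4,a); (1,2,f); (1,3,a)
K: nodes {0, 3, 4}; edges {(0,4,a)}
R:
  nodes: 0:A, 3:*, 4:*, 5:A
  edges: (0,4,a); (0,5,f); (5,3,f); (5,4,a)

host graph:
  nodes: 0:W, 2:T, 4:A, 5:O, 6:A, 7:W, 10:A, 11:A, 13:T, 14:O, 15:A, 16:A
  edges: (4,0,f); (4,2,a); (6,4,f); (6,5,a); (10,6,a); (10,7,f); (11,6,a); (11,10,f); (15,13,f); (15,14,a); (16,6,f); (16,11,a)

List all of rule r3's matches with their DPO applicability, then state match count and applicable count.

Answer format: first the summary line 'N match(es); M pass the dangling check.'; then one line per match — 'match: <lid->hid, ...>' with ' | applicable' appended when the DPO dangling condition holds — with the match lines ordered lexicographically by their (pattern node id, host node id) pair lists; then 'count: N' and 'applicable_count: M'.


1 match(es); 1 pass the dangling check.
match: 0->6, 1->4, 2->0, 3->2, 4->5 | applicable
count: 1
applicable_count: 1


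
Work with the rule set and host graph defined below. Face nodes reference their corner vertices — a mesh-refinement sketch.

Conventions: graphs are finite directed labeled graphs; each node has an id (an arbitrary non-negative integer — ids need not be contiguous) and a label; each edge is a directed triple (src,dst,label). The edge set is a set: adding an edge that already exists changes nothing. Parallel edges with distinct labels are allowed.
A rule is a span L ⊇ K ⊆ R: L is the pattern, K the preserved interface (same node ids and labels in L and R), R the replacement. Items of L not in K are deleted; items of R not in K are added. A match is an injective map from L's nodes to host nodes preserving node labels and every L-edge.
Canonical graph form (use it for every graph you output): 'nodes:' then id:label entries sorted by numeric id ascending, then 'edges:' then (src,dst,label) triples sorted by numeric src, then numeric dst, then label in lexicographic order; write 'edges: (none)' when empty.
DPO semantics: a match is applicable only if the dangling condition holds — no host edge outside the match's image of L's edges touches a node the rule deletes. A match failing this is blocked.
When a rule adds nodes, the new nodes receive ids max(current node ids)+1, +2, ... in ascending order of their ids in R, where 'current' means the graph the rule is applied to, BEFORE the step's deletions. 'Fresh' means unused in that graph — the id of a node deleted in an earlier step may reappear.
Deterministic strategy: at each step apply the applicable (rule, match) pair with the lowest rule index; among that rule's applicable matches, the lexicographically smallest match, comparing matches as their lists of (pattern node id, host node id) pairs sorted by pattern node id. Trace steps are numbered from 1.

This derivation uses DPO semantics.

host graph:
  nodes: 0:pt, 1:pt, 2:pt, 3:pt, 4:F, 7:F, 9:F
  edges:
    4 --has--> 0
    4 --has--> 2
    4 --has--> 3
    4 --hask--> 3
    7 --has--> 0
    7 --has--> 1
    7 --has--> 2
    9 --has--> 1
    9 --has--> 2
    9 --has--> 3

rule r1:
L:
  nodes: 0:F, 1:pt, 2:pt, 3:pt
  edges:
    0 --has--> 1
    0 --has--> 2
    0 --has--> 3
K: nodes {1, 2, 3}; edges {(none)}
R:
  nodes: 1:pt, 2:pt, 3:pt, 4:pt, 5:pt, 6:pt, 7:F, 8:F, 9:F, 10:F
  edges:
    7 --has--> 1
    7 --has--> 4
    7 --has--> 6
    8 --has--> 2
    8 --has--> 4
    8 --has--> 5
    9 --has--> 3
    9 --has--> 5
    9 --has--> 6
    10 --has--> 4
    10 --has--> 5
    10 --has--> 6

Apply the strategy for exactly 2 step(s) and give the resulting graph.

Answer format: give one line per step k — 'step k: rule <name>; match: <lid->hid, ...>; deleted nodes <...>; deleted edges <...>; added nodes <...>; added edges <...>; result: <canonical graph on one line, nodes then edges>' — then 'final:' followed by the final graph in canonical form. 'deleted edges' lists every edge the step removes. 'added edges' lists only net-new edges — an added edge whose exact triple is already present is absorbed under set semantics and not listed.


step 1: rule r1; match: 0->7, 1->0, 2->1, 3->2; deleted nodes 7; deleted edges (7,0,has); (7,1,has); (7,2,has); added nodes 10, 11, 12, 13, 14, 15, 16; added edges (13,0,has); (13,10,has); (13,12,has); (14,1,has); (14,10,has); (14,11,has); (15,2,has); (15,11,has); (15,12,has); (16,10,has); (16,11,has); (16,12,has); result: nodes: 0:pt, 1:pt, 2:pt, 3:pt, 4:F, 9:F, 10:pt, 11:pt, 12:pt, 13:F, 14:F, 15:F, 16:F edges: (4,0,has); (4,2,has); (4,3,has); (4,3,hask); (9,1,has); (9,2,has); (9,3,has); (13,0,has); (13,10,has); (13,12,has); (14,1,has); (14,10,has); (14,11,has); (15,2,has); (15,11,has); (15,12,has); (16,10,has); (16,11,has); (16,12,has)
step 2: rule r1; match: 0->9, 1->1, 2->2, 3->3; deleted nodes 9; deleted edges (9,1,has); (9,2,has); (9,3,has); added nodes 17, 18, 19, 20, 21, 22, 23; added edges (20,1,has); (20,17,has); (20,19,has); (21,2,has); (21,17,has); (21,18,has); (22,3,has); (22,18,has); (22,19,has); (23,17,has); (23,18,has); (23,19,has); result: nodes: 0:pt, 1:pt, 2:pt, 3:pt, 4:F, 10:pt, 11:pt, 12:pt, 13:F, 14:F, 15:F, 16:F, 17:pt, 18:pt, 19:pt, 20:F, 21:F, 22:F, 23:F edges: (4,0,has); (4,2,has); (4,3,has); (4,3,hask); (13,0,has); (13,10,has); (13,12,has); (14,1,has); (14,10,has); (14,11,has); (15,2,has); (15,11,has); (15,12,has); (16,10,has); (16,11,has); (16,12,has); (20,1,has); (20,17,has); (20,19,has); (21,2,has); (21,17,has); (21,18,has); (22,3,has); (22,18,has); (22,19,has); (23,17,has); (23,18,has); (23,19,has)
final:
nodes: 0:pt, 1:pt, 2:pt, 3:pt, 4:F, 10:pt, 11:pt, 12:pt, 13:F, 14:F, 15:F, 16:F, 17:pt, 18:pt, 19:pt, 20:F, 21:F, 22:F, 23:F
edges: (4,0,has); (4,2,has); (4,3,has); (4,3,hask); (13,0,has); (13,10,has); (13,12,has); (14,1,has); (14,10,has); (14,11,has); (15,2,has); (15,11,has); (15,12,has); (16,10,has); (16,11,has); (16,12,has); (20,1,has); (20,17,has); (20,19,has); (21,2,has); (21,17,has); (21,18,has); (22,3,has); (22,18,has); (22,19,has); (23,17,has); (23,18,has); (23,19,has)


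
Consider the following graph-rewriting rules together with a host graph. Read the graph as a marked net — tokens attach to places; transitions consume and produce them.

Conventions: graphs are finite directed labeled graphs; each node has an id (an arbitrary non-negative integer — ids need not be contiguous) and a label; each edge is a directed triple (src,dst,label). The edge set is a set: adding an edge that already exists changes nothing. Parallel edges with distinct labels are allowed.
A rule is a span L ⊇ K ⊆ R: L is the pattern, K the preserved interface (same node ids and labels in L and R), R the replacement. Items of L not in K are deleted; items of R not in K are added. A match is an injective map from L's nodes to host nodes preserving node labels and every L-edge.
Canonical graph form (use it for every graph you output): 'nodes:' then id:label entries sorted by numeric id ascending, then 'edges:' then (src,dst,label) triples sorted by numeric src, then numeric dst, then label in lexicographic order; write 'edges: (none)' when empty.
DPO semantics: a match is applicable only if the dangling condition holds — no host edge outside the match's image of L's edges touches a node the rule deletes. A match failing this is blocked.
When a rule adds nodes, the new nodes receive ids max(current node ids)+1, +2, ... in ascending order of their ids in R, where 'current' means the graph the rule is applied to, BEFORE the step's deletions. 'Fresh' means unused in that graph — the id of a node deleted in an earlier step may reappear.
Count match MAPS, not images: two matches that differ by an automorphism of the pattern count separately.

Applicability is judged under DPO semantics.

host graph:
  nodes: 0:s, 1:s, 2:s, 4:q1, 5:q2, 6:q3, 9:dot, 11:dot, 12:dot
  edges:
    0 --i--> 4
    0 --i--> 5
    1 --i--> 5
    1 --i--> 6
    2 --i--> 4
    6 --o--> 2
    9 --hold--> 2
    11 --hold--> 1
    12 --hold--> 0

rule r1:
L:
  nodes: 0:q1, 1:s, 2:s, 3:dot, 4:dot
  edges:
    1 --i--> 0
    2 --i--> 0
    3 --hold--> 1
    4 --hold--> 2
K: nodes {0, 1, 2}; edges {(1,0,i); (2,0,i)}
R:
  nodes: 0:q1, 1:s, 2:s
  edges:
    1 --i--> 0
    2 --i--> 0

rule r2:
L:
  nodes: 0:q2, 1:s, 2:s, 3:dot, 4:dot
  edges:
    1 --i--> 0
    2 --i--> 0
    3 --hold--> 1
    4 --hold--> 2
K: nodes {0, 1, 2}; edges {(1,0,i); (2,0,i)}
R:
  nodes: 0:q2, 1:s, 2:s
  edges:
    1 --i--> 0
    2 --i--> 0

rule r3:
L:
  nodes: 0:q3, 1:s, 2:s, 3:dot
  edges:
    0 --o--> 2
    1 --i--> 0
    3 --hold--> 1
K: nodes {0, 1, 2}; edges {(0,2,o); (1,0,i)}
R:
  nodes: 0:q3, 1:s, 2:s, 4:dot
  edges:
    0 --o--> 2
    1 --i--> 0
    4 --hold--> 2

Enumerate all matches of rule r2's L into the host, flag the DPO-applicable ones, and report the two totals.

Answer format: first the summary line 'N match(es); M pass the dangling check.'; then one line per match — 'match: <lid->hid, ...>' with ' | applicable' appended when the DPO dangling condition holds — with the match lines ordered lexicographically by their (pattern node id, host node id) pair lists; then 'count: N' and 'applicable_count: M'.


2 match(es); 2 pass the dangling check.
match: 0->5, 1->0, 2->1, 3->12, 4->11 | applicable
match: 0->5, 1->1, 2->0, 3->11, 4->12 | applicable
count: 2
applicable_count: 2


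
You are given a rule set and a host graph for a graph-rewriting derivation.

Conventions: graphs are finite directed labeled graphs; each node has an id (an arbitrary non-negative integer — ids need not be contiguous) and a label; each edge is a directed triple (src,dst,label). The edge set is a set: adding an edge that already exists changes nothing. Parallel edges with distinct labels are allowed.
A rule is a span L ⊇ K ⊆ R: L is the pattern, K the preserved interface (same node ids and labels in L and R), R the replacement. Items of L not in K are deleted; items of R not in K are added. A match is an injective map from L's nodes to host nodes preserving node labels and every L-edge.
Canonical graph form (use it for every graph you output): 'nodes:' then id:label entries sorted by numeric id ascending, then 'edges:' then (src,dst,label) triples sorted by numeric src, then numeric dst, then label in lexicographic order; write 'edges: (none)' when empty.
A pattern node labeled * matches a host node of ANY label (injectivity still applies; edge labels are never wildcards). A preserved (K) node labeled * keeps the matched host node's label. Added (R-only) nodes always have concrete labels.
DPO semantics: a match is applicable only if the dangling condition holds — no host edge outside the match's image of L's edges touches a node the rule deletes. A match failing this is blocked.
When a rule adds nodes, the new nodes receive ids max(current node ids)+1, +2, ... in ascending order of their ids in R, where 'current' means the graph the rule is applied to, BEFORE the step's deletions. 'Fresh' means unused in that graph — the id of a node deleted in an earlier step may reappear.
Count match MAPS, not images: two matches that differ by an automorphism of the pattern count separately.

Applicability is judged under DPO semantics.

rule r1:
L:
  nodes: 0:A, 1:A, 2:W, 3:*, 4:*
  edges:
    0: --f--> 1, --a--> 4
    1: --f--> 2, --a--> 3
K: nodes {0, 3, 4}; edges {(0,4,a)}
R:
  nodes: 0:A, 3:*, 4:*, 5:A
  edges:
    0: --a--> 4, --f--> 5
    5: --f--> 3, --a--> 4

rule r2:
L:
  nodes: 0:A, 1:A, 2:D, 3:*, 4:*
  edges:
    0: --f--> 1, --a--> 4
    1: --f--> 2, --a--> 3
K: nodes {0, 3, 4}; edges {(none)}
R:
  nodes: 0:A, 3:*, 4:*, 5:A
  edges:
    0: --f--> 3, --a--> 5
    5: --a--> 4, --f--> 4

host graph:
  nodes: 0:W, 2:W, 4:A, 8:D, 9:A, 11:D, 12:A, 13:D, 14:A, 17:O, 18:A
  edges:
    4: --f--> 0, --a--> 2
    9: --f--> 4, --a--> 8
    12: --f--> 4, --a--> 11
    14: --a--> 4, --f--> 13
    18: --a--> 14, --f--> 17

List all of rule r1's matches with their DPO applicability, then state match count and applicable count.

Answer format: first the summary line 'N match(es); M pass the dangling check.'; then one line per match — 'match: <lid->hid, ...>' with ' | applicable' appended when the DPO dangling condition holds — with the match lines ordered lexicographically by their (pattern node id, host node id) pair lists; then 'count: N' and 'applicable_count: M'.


2 match(es); 0 pass the dangling check.
match: 0->9, 1->4, 2->0, 3->2, 4->8
match: 0->12, 1->4, 2->0, 3->2, 4->11
count: 2
applicable_count: 0


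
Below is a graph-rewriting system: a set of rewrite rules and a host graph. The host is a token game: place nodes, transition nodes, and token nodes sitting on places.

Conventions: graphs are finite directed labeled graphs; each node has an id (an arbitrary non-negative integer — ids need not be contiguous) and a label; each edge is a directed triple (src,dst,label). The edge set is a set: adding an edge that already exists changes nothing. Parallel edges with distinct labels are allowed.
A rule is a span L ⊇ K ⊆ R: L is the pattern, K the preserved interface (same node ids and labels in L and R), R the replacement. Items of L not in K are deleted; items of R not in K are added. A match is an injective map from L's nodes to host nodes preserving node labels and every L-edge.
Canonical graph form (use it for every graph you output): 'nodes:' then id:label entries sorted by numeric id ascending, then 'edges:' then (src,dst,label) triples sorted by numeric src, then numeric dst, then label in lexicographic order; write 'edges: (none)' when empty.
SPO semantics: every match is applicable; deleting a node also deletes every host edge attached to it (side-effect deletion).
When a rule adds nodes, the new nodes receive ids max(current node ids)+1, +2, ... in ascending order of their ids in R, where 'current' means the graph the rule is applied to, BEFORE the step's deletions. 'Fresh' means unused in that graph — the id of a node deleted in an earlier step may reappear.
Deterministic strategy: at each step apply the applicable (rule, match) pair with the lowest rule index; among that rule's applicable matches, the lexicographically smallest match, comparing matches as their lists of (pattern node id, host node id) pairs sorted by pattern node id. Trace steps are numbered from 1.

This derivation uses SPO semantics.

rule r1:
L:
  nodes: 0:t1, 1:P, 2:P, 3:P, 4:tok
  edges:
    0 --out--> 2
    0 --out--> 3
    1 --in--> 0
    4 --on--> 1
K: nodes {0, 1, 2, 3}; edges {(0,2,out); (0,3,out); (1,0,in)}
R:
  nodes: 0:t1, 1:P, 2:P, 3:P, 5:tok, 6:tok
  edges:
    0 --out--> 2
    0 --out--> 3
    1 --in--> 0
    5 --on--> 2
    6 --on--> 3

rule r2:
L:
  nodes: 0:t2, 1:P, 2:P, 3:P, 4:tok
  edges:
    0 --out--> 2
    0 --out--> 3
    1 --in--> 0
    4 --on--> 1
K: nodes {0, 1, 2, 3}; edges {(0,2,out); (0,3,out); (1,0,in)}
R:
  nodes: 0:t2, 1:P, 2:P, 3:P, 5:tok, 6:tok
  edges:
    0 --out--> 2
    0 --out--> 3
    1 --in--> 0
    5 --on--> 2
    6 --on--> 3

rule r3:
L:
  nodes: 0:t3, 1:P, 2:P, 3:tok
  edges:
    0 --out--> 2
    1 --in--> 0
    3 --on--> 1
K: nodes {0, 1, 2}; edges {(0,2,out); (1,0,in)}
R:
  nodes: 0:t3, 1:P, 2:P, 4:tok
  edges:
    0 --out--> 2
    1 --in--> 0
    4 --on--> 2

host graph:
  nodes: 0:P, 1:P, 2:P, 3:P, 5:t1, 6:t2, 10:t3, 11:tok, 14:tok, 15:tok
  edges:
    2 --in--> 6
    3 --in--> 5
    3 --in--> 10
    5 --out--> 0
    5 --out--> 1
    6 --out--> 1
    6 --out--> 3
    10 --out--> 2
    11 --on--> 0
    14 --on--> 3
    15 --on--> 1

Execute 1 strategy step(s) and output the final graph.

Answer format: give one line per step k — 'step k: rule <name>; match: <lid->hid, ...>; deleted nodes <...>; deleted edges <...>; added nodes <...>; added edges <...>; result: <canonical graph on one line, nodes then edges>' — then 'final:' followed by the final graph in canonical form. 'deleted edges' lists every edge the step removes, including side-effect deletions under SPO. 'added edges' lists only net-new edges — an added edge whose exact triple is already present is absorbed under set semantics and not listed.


step 1: rule r1; match: 0->5, 1->3, 2->0, 3->1, 4->14; deleted nodes 14; deleted edges (14,3,on); added nodes 16, 17; added edges (16,0,on); (17,1,on); result: nodes: 0:P, 1:P, 2:P, 3:P, 5:t1, 6:t2, 10:t3, 11:tok, 15:tok, 16:tok, 17:tok edges: (2,6,in); (3,5,in); (3,10,in); (5,0,out); (5,1,out); (6,1,out); (6,3,out); (10,2,out); (11,0,on); (15,1,on); (16,0,on); (17,1,on)
final:
nodes: 0:P, 1:P, 2:P, 3:P, 5:t1, 6:t2, 10:t3, 11:tok, 15:tok, 16:tok, 17:tok
edges: (2,6,in); (3,5,in); (3,10,in); (5,0,out); (5,1,out); (6,1,out); (6,3,out); (10,2,out); (11,0,on); (15,1,on); (16,0,on); (17,1,on)
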